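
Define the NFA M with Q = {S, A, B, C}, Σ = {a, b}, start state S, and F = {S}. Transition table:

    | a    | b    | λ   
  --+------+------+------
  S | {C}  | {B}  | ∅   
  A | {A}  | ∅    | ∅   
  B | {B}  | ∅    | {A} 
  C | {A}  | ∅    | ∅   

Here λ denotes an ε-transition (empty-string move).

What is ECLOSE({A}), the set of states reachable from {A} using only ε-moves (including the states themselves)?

{A}

Begin with {A}.
No ε-moves leave this set, so the closure equals the set itself.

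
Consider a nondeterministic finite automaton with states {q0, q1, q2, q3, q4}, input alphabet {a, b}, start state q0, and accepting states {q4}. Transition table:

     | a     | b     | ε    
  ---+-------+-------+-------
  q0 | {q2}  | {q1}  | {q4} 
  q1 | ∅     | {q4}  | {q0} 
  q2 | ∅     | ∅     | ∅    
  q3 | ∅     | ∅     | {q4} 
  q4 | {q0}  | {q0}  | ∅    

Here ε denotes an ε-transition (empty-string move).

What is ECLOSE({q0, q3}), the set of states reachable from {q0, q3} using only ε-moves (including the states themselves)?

{q0, q3, q4}

Begin with {q0, q3}.
ε-move q3 → q4; add q4.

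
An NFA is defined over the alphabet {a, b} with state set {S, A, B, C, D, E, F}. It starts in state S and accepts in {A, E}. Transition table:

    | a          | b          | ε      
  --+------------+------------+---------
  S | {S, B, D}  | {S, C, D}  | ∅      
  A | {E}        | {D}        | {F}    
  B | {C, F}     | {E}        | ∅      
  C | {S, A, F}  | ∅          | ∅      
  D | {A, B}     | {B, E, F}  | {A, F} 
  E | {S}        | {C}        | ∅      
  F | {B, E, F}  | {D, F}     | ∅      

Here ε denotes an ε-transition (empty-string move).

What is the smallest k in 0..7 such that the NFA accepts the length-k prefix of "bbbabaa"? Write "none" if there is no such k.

Start in {S}.
Read 'b': S→{S, C, D}; union {S, C, D}; ε-closure = {S, A, C, D, F}.
None of the earlier sets intersect F, but {S, A, C, D, F} does.

1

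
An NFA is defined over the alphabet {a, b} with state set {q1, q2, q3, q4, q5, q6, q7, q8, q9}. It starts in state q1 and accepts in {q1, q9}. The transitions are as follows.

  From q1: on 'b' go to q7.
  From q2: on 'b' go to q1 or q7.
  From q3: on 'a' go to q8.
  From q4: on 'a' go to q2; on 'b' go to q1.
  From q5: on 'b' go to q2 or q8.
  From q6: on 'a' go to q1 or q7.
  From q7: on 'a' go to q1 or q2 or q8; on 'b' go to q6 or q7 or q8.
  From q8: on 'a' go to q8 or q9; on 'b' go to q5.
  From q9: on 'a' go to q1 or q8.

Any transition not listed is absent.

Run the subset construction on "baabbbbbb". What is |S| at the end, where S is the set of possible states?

Start in {q1}.
Read 'b': q1→{q7}; now {q7}.
Read 'a': q7→{q1, q2, q8}; now {q1, q2, q8}.
Read 'a': q1→∅, q2→∅, q8→{q8, q9}; now {q8, q9}.
Read 'b': q8→{q5}, q9→∅; now {q5}.
Read 'b': q5→{q2, q8}; now {q2, q8}.
Read 'b': q2→{q1, q7}, q8→{q5}; now {q1, q5, q7}.
Read 'b': q1→{q7}, q5→{q2, q8}, q7→{q6, q7, q8}; now {q2, q6, q7, q8}.
Read 'b': q2→{q1, q7}, q6→∅, q7→{q6, q7, q8}, q8→{q5}; now {q1, q5, q6, q7, q8}.
Read 'b': q1→{q7}, q5→{q2, q8}, q6→∅, q7→{q6, q7, q8}, q8→{q5}; now {q2, q5, q6, q7, q8}.
That set has 5 states.

5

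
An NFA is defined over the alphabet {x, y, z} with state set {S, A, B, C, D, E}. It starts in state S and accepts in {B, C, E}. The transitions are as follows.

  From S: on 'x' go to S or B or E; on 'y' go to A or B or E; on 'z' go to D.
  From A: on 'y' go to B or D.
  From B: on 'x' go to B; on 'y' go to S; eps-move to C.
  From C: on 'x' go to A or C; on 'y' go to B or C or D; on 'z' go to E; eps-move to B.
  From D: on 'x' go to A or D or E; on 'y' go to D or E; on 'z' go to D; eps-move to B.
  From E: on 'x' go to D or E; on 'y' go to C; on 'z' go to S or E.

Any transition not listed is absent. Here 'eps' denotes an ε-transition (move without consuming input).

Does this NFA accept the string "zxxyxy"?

Yes

Start in {S}.
Read 'z': {S} → {B, C, D}.
Read 'x': {B, C, D} → {A, B, C, D, E}.
Read 'x': {A, B, C, D, E} → {A, B, C, D, E}.
Read 'y': {A, B, C, D, E} → {S, B, C, D, E}.
Read 'x': {S, B, C, D, E} → {S, A, B, C, D, E}.
Read 'y': {S, A, B, C, D, E} → {S, A, B, C, D, E}.
The final set {S, A, B, C, D, E} contains the accepting states B, C, E.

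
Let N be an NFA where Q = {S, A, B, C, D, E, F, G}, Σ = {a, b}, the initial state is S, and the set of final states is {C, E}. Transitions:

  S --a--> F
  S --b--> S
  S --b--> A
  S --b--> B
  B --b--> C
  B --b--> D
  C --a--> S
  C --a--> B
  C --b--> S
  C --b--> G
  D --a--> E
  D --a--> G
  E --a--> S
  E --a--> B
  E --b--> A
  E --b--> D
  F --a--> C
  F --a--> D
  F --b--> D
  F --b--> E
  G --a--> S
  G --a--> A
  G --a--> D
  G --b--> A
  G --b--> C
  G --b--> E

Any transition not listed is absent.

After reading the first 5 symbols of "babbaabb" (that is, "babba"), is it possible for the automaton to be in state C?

No

Start in {S}.
Read 'b': {S} → {S, A, B}.
Read 'a': {S, A, B} → {F}.
Read 'b': {F} → {D, E}.
Read 'b': {D, E} → {A, D}.
Read 'a': {A, D} → {E, G}.
State C is not in {E, G}.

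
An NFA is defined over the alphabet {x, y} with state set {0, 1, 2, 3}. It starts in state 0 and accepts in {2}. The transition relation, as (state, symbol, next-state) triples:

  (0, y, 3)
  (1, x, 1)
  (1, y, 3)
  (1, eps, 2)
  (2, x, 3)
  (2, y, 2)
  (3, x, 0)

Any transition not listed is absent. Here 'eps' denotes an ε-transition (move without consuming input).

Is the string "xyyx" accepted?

Start in {0}.
Read 'x': 0→∅; now ∅.
The set is empty and remains empty for the remaining 3 symbols.
The final set ∅ contains no accepting state.

No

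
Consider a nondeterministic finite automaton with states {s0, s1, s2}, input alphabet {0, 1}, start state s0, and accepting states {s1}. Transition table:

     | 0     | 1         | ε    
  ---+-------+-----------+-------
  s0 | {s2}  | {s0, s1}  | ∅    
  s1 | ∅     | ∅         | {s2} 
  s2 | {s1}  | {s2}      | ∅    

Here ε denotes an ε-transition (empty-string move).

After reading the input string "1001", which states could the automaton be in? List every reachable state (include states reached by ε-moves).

{s2}

Start in {s0}.
Read '1': {s0} → {s0, s1, s2}.
Read '0': {s0, s1, s2} → {s1, s2}.
Read '0': {s1, s2} → {s1, s2}.
Read '1': {s1, s2} → {s2}.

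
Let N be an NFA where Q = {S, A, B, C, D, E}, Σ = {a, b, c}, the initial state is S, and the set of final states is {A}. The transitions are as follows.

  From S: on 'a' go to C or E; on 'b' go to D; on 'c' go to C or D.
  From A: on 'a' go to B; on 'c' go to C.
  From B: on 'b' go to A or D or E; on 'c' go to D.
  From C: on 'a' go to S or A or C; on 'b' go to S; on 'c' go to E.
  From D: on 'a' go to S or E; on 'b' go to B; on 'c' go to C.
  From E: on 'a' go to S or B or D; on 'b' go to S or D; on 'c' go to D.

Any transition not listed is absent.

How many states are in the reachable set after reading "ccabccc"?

Start in {S}.
Read 'c': {S} → {C, D}.
Read 'c': {C, D} → {C, E}.
Read 'a': {C, E} → {S, A, B, C, D}.
Read 'b': {S, A, B, C, D} → {S, A, B, D, E}.
Read 'c': {S, A, B, D, E} → {C, D}.
Read 'c': {C, D} → {C, E}.
Read 'c': {C, E} → {D, E}.
That set has 2 states.

2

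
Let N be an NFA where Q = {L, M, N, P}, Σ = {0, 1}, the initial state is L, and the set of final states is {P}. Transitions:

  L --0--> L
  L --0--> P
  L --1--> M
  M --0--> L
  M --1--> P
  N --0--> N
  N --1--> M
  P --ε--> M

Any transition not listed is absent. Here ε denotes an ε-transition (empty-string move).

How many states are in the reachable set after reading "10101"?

Start in {L}.
Read '1': L→{M}; now {M}.
Read '0': M→{L}; now {L}.
Read '1': L→{M}; now {M}.
Read '0': M→{L}; now {L}.
Read '1': L→{M}; now {M}.
That set has 1 state.

1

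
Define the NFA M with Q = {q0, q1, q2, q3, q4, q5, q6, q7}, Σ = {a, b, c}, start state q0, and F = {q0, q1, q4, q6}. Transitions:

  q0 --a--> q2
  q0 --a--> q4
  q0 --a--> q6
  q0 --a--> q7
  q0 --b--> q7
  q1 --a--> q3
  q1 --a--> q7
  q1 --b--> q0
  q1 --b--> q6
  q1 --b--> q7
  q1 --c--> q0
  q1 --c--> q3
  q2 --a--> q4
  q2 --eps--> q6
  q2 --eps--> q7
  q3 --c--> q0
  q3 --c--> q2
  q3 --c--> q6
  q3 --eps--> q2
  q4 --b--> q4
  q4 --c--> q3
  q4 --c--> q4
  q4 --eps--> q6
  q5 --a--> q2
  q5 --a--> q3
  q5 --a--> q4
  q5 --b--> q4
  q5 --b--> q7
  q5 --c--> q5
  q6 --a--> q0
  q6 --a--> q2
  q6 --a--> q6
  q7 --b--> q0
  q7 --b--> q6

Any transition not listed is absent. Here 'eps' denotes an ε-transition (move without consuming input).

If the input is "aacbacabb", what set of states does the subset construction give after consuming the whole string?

{q0, q4, q6, q7}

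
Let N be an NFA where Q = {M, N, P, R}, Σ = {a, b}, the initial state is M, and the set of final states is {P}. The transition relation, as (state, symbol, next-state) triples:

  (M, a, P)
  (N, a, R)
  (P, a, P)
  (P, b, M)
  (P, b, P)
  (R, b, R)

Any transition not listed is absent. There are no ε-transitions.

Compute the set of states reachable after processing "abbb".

{M, P}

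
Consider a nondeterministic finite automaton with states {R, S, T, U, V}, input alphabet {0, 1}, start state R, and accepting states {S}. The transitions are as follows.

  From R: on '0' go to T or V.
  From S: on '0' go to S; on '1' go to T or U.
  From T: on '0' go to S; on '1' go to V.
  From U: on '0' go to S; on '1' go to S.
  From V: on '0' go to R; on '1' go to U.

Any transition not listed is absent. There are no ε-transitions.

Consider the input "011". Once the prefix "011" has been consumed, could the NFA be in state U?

Yes

Start in {R}.
Read '0': {R} → {T, V}.
Read '1': {T, V} → {U, V}.
Read '1': {U, V} → {S, U}.
State U is in {S, U}.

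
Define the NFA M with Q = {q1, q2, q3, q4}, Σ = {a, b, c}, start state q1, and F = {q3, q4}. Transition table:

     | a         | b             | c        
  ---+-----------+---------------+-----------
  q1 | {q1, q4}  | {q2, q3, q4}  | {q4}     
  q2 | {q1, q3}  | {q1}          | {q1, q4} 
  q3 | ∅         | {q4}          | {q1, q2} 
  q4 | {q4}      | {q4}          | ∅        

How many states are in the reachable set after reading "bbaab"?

3

Start in {q1}.
Read 'b': {q1} → {q2, q3, q4}.
Read 'b': {q2, q3, q4} → {q1, q4}.
Read 'a': {q1, q4} → {q1, q4}.
Read 'a': {q1, q4} → {q1, q4}.
Read 'b': {q1, q4} → {q2, q3, q4}.
That set has 3 states.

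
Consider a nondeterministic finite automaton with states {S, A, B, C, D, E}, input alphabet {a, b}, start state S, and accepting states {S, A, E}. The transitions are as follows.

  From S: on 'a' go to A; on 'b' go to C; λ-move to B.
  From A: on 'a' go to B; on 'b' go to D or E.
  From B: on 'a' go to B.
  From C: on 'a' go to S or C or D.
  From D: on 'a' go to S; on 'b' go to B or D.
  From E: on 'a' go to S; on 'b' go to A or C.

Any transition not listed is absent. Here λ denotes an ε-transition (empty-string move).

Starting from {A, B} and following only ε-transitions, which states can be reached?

Begin with {A, B}.
No ε-moves leave this set, so the closure equals the set itself.

{A, B}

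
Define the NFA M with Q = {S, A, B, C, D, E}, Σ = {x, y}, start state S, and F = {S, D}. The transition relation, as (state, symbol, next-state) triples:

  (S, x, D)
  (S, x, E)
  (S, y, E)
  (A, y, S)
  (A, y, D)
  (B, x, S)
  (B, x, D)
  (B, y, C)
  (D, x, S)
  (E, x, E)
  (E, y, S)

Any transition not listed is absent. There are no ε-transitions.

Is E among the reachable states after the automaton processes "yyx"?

Yes

Start in {S}.
Read 'y': {S} → {E}.
Read 'y': {E} → {S}.
Read 'x': {S} → {D, E}.
State E is in {D, E}.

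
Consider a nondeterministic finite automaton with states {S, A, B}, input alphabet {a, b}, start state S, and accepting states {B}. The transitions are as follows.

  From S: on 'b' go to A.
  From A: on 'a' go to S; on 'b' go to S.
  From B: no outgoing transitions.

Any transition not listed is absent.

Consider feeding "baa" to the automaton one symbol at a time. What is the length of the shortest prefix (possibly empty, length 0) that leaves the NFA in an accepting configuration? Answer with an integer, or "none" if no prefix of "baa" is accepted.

none

Start in {S}.
Read 'b': {S} → {A}.
Read 'a': {A} → {S}.
Read 'a': {S} → ∅.
No reachable set along the way intersects F.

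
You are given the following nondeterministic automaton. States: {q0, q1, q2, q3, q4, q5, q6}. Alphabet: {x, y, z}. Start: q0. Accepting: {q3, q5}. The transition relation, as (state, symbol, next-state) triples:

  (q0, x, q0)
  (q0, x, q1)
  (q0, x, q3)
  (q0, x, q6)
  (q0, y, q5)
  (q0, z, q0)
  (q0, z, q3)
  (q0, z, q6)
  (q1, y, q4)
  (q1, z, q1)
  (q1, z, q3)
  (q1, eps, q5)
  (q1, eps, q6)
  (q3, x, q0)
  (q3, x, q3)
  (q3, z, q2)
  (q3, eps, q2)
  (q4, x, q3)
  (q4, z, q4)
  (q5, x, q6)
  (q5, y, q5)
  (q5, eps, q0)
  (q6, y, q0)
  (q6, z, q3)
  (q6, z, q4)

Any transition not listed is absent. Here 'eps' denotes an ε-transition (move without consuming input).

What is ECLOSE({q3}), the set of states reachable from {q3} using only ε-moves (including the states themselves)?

Begin with {q3}.
ε-move q3 → q2; add q2.

{q2, q3}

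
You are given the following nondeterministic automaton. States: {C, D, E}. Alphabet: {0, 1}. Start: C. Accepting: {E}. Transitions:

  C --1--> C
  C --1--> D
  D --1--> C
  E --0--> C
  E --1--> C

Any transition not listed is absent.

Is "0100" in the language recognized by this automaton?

Start in {C}.
Read '0': C→∅; now ∅.
The set is empty and remains empty for the remaining 3 symbols.
The final set ∅ contains no accepting state.

No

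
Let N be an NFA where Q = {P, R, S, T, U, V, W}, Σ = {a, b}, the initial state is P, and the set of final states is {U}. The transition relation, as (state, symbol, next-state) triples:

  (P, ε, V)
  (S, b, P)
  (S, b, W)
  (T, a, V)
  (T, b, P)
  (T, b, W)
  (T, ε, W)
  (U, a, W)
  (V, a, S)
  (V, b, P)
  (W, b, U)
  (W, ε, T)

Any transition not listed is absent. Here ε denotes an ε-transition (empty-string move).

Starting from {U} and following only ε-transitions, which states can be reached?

{U}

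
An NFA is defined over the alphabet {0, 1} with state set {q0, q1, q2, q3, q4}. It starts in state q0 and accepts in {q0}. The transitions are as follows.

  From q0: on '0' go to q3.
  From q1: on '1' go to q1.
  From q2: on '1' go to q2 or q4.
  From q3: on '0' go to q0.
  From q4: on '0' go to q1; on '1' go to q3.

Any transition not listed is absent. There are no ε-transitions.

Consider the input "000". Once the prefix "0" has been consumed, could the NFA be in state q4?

Start in {q0}.
Read '0': {q0} → {q3}.
State q4 is not in {q3}.

No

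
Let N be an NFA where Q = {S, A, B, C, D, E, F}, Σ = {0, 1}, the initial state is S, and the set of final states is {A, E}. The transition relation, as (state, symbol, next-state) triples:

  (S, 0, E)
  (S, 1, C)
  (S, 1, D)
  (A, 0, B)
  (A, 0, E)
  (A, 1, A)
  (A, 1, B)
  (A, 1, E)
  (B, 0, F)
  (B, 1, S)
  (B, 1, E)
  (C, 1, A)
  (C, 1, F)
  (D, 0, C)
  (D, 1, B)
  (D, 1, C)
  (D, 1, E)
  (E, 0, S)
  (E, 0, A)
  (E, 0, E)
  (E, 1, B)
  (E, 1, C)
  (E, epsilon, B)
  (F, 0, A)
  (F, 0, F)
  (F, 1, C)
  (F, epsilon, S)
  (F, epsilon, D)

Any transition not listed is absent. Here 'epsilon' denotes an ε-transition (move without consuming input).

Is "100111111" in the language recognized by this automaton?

No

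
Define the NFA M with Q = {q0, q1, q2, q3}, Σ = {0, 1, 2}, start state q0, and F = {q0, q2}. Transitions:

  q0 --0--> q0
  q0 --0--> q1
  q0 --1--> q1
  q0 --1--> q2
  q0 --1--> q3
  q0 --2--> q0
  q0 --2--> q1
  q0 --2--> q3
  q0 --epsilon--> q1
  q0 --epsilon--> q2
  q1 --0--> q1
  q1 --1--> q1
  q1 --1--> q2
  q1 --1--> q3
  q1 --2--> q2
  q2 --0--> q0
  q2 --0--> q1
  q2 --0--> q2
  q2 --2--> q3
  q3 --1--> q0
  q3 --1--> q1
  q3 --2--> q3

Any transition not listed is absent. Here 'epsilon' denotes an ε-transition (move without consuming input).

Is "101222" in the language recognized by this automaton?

No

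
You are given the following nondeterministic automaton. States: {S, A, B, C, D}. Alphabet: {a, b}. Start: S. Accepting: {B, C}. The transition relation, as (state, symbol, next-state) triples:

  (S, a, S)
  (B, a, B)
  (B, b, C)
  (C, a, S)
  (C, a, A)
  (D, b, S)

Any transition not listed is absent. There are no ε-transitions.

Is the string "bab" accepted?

Start in {S}.
Read 'b': {S} → ∅.
The set is empty and remains empty for the remaining 2 symbols.
The final set ∅ contains no accepting state.

No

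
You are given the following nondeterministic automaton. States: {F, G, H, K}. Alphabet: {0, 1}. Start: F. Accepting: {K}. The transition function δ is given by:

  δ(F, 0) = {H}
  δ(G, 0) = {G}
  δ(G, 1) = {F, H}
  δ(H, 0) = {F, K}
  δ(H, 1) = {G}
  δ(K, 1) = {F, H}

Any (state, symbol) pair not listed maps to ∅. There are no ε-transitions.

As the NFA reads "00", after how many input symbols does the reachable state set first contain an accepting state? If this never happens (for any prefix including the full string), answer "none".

Start in {F}.
Read '0': F→{H}; now {H}.
Read '0': H→{F, K}; now {F, K}.
None of the earlier sets intersect F, but {F, K} does.

2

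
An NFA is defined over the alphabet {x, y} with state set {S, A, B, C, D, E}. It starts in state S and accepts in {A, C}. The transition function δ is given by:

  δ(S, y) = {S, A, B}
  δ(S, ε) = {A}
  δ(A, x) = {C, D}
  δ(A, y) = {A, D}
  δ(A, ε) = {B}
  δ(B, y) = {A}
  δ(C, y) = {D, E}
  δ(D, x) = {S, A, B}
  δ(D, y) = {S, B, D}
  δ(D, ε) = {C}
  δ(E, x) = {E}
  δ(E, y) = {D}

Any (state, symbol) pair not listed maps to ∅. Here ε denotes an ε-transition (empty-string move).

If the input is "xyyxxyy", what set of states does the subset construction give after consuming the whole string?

{S, A, B, C, D, E}

Start: ε-closure({S}) = {S, A, B}.
Read 'x': S→∅, A→{C, D}, B→∅; now {C, D}.
Read 'y': C→{D, E}, D→{S, B, D}; union {S, B, D, E}; ε-closure = {S, A, B, C, D, E}.
Read 'y': S→{S, A, B}, A→{A, D}, B→{A}, C→{D, E}, D→{S, B, D}, E→{D}; union {S, A, B, D, E}; ε-closure = {S, A, B, C, D, E}.
Read 'x': S→∅, A→{C, D}, B→∅, C→∅, D→{S, A, B}, E→{E}; now {S, A, B, C, D, E}.
Read 'x': S→∅, A→{C, D}, B→∅, C→∅, D→{S, A, B}, E→{E}; now {S, A, B, C, D, E}.
Read 'y': S→{S, A, B}, A→{A, D}, B→{A}, C→{D, E}, D→{S, B, D}, E→{D}; union {S, A, B, D, E}; ε-closure = {S, A, B, C, D, E}.
Read 'y': S→{S, A, B}, A→{A, D}, B→{A}, C→{D, E}, D→{S, B, D}, E→{D}; union {S, A, B, D, E}; ε-closure = {S, A, B, C, D, E}.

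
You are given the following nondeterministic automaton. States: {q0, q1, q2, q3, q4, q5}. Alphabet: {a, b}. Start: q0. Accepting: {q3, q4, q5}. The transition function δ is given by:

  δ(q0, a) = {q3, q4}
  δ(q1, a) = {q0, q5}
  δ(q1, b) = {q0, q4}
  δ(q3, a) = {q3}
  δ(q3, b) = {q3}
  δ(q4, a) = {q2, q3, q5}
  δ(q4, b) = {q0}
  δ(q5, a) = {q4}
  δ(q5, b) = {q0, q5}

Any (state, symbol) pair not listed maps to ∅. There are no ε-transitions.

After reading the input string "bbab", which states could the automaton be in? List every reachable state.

Start in {q0}.
Read 'b': q0→∅; now ∅.
The set is empty and remains empty for the remaining 3 symbols.

∅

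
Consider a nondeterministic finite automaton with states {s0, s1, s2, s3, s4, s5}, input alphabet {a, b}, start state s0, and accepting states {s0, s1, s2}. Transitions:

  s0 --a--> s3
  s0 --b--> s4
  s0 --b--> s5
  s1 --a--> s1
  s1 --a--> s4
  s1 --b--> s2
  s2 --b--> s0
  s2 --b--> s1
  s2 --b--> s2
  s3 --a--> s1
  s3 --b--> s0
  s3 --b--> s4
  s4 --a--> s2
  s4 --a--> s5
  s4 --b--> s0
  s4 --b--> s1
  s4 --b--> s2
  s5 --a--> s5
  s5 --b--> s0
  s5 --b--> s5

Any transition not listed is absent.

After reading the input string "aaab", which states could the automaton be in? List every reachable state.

Start in {s0}.
Read 'a': {s0} → {s3}.
Read 'a': {s3} → {s1}.
Read 'a': {s1} → {s1, s4}.
Read 'b': {s1, s4} → {s0, s1, s2}.

{s0, s1, s2}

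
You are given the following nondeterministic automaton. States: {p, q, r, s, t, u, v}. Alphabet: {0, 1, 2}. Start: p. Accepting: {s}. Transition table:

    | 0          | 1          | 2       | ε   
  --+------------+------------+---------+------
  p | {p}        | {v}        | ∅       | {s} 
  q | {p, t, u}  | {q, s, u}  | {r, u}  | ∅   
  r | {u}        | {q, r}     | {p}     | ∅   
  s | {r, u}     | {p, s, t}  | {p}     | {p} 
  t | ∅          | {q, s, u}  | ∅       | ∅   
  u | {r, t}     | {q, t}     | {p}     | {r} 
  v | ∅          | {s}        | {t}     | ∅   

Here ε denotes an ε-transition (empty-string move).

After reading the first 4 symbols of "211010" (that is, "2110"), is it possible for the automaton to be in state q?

No

Start: ε-closure({p}) = {p, s}.
Read '2': {p, s} → {p, s}.
Read '1': {p, s} → {p, s, t, v}.
Read '1': {p, s, t, v} → {p, q, r, s, t, u, v}.
Read '0': {p, q, r, s, t, u, v} → {p, r, s, t, u}.
State q is not in {p, r, s, t, u}.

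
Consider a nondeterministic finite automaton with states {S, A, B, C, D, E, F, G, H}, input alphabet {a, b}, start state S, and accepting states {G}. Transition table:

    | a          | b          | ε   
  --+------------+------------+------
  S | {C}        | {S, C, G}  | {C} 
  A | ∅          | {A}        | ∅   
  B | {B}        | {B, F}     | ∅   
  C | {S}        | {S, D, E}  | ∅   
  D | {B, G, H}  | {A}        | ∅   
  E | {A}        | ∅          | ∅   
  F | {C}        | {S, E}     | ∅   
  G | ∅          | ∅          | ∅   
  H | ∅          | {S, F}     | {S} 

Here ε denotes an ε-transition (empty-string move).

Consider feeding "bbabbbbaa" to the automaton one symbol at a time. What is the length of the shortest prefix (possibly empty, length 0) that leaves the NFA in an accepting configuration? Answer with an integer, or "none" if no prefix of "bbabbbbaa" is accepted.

1

Start: ε-closure({S}) = {S, C}.
Read 'b': S→{S, C, G}, C→{S, D, E}; now {S, C, D, E, G}.
None of the earlier sets intersect F, but {S, C, D, E, G} does.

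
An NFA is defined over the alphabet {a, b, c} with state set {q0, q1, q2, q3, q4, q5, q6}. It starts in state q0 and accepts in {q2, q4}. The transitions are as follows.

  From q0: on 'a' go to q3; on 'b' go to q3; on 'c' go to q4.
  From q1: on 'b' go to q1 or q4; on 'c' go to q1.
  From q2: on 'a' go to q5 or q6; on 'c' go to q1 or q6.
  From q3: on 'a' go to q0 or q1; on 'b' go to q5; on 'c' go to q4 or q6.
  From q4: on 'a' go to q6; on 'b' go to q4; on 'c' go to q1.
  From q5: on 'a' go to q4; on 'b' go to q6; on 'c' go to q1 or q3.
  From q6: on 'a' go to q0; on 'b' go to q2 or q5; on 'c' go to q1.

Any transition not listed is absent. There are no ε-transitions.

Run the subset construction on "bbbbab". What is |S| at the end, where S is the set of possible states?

4

Start in {q0}.
Read 'b': q0→{q3}; now {q3}.
Read 'b': q3→{q5}; now {q5}.
Read 'b': q5→{q6}; now {q6}.
Read 'b': q6→{q2, q5}; now {q2, q5}.
Read 'a': q2→{q5, q6}, q5→{q4}; now {q4, q5, q6}.
Read 'b': q4→{q4}, q5→{q6}, q6→{q2, q5}; now {q2, q4, q5, q6}.
That set has 4 states.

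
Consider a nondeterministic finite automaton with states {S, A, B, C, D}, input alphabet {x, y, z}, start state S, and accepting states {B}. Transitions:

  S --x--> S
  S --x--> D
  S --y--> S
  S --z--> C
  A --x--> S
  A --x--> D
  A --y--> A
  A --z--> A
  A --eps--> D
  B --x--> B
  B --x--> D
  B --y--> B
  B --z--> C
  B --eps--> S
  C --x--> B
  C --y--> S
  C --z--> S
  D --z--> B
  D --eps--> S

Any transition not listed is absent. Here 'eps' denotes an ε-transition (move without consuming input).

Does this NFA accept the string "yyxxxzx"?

Yes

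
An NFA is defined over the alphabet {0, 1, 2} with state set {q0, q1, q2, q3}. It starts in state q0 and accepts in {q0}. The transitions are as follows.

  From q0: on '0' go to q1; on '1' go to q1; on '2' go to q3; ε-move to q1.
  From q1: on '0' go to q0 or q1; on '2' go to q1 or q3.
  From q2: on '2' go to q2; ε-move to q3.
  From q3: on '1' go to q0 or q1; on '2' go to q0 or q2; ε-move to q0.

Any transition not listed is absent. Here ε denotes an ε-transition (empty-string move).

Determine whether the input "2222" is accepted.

Yes

Start: ε-closure({q0}) = {q0, q1}.
Read '2': q0→{q3}, q1→{q1, q3}; union {q1, q3}; ε-closure = {q0, q1, q3}.
Read '2': q0→{q3}, q1→{q1, q3}, q3→{q0, q2}; now {q0, q1, q2, q3}.
Read '2': q0→{q3}, q1→{q1, q3}, q2→{q2}, q3→{q0, q2}; now {q0, q1, q2, q3}.
Read '2': q0→{q3}, q1→{q1, q3}, q2→{q2}, q3→{q0, q2}; now {q0, q1, q2, q3}.
The final set {q0, q1, q2, q3} contains the accepting state q0.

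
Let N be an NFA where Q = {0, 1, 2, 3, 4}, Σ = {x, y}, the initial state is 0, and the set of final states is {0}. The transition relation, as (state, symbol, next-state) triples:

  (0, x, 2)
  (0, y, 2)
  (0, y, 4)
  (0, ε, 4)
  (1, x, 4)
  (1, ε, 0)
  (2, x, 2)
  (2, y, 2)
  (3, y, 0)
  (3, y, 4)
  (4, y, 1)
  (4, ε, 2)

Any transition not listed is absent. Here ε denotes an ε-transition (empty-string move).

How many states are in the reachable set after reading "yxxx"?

Start: ε-closure({0}) = {0, 2, 4}.
Read 'y': {0, 2, 4} → {0, 1, 2, 4}.
Read 'x': {0, 1, 2, 4} → {2, 4}.
Read 'x': {2, 4} → {2}.
Read 'x': {2} → {2}.
That set has 1 state.

1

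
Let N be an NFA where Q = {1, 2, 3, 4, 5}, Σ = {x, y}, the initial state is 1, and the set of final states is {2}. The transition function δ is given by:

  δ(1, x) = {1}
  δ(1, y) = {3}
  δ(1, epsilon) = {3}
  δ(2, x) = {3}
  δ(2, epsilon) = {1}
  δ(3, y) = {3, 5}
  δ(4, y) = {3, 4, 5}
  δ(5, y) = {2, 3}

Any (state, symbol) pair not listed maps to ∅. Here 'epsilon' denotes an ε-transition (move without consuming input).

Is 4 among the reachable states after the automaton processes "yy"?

No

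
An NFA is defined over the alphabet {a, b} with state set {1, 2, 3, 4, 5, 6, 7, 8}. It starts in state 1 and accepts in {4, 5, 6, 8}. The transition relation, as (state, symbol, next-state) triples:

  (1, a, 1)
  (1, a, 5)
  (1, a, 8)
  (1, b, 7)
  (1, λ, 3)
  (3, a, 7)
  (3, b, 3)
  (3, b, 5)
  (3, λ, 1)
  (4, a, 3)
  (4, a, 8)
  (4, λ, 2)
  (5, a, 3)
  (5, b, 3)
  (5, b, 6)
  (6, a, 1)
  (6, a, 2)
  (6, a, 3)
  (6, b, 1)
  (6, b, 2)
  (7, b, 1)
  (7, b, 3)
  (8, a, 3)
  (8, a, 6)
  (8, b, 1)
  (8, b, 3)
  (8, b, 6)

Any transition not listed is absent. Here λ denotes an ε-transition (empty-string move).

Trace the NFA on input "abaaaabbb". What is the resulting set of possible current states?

{1, 2, 3, 5, 6, 7}

Start: ε-closure({1}) = {1, 3}.
Read 'a': {1, 3} → {1, 3, 5, 7, 8}.
Read 'b': {1, 3, 5, 7, 8} → {1, 3, 5, 6, 7}.
Read 'a': {1, 3, 5, 6, 7} → {1, 2, 3, 5, 7, 8}.
Read 'a': {1, 2, 3, 5, 7, 8} → {1, 3, 5, 6, 7, 8}.
Read 'a': {1, 3, 5, 6, 7, 8} → {1, 2, 3, 5, 6, 7, 8}.
Read 'a': {1, 2, 3, 5, 6, 7, 8} → {1, 2, 3, 5, 6, 7, 8}.
Read 'b': {1, 2, 3, 5, 6, 7, 8} → {1, 2, 3, 5, 6, 7}.
Read 'b': {1, 2, 3, 5, 6, 7} → {1, 2, 3, 5, 6, 7}.
Read 'b': {1, 2, 3, 5, 6, 7} → {1, 2, 3, 5, 6, 7}.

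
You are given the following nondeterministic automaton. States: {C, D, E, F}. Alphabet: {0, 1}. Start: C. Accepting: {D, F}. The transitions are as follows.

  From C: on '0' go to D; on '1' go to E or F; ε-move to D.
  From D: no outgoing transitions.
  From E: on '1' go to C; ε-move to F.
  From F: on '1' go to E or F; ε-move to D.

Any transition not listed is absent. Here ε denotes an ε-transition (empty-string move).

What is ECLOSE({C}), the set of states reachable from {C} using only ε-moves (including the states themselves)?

Begin with {C}.
ε-move C → D; add D.

{C, D}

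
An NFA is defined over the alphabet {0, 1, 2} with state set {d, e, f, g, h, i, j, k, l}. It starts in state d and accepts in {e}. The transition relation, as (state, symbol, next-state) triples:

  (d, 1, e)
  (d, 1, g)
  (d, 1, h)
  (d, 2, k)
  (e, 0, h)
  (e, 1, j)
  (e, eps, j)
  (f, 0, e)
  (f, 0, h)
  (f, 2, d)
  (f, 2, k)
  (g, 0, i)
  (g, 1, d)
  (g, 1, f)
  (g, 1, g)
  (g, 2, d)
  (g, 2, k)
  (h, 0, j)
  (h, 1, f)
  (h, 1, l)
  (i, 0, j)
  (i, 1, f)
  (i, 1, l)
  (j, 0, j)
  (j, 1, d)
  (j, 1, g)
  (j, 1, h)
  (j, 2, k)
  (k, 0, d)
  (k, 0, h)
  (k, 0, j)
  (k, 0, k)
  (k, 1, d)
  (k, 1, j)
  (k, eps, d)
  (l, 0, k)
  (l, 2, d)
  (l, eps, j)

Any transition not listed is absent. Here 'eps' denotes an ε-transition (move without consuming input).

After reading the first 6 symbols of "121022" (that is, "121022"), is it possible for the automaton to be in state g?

Start in {d}.
Read '1': {d} → {e, g, h, j}.
Read '2': {e, g, h, j} → {d, k}.
Read '1': {d, k} → {d, e, g, h, j}.
Read '0': {d, e, g, h, j} → {h, i, j}.
Read '2': {h, i, j} → {d, k}.
Read '2': {d, k} → {d, k}.
State g is not in {d, k}.

No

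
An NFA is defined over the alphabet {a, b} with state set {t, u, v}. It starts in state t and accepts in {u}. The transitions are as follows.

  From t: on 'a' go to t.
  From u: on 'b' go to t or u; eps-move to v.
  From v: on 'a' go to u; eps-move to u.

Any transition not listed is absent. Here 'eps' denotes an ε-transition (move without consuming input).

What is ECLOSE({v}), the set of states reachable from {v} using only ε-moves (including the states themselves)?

{u, v}

Begin with {v}.
ε-move v → u; add u.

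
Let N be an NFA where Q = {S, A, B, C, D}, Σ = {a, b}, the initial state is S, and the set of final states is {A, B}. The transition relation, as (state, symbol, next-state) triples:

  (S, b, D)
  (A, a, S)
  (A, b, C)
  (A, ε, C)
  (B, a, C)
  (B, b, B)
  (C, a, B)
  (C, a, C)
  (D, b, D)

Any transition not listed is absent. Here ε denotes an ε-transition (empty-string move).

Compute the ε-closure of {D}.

Begin with {D}.
No ε-moves leave this set, so the closure equals the set itself.

{D}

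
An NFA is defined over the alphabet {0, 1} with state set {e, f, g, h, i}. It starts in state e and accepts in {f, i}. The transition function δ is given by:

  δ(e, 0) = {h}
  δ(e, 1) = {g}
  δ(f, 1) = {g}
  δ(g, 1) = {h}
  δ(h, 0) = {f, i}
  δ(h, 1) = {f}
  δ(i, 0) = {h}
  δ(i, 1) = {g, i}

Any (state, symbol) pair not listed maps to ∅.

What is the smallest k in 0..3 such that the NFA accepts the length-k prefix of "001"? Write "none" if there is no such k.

2

Start in {e}.
Read '0': e→{h}; now {h}.
Read '0': h→{f, i}; now {f, i}.
None of the earlier sets intersect F, but {f, i} does.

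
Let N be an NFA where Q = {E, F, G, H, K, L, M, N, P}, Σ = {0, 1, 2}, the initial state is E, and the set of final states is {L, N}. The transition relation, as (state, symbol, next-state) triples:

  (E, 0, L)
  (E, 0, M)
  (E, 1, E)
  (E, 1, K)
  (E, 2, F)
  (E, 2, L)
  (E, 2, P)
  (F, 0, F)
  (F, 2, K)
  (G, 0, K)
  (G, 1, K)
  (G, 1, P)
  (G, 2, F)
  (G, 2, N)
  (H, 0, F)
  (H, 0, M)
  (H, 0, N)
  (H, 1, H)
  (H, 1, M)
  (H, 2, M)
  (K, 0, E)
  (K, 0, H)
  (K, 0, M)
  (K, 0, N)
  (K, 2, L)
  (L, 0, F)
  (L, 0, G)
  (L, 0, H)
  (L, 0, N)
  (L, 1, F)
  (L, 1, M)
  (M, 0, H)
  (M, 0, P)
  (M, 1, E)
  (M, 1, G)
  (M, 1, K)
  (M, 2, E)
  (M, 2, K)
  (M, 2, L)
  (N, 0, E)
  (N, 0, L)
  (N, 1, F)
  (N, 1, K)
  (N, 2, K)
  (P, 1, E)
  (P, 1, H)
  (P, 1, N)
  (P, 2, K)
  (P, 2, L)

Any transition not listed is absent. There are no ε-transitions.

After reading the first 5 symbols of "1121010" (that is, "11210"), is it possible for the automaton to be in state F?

Yes

Start in {E}.
Read '1': E→{E, K}; now {E, K}.
Read '1': E→{E, K}, K→∅; now {E, K}.
Read '2': E→{F, L, P}, K→{L}; now {F, L, P}.
Read '1': F→∅, L→{F, M}, P→{E, H, N}; now {E, F, H, M, N}.
Read '0': E→{L, M}, F→{F}, H→{F, M, N}, M→{H, P}, N→{E, L}; now {E, F, H, L, M, N, P}.
State F is in {E, F, H, L, M, N, P}.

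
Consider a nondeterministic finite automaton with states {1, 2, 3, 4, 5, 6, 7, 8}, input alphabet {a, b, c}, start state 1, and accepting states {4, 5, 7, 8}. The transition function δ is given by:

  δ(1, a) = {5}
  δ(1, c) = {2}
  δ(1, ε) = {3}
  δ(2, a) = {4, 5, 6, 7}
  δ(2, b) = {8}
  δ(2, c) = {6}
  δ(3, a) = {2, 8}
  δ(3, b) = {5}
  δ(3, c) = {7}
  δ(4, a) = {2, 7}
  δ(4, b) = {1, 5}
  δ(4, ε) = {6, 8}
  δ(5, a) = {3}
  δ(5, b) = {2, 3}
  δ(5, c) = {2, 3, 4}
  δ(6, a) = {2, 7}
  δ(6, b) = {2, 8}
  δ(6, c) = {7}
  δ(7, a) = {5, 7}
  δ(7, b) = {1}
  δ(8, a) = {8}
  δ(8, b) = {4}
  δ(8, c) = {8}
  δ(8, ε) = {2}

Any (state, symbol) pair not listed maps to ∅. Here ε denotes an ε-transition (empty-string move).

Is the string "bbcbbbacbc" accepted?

Start: ε-closure({1}) = {1, 3}.
Read 'b': 1→∅, 3→{5}; now {5}.
Read 'b': 5→{2, 3}; now {2, 3}.
Read 'c': 2→{6}, 3→{7}; now {6, 7}.
Read 'b': 6→{2, 8}, 7→{1}; union {1, 2, 8}; ε-closure = {1, 2, 3, 8}.
Read 'b': 1→∅, 2→{8}, 3→{5}, 8→{4}; union {4, 5, 8}; ε-closure = {2, 4, 5, 6, 8}.
Read 'b': 2→{8}, 4→{1, 5}, 5→{2, 3}, 6→{2, 8}, 8→{4}; union {1, 2, 3, 4, 5, 8}; ε-closure = {1, 2, 3, 4, 5, 6, 8}.
Read 'a': 1→{5}, 2→{4, 5, 6, 7}, 3→{2, 8}, 4→{2, 7}, 5→{3}, 6→{2, 7}, 8→{8}; now {2, 3, 4, 5, 6, 7, 8}.
Read 'c': 2→{6}, 3→{7}, 4→∅, 5→{2, 3, 4}, 6→{7}, 7→∅, 8→{8}; now {2, 3, 4, 6, 7, 8}.
Read 'b': 2→{8}, 3→{5}, 4→{1, 5}, 6→{2, 8}, 7→{1}, 8→{4}; union {1, 2, 4, 5, 8}; ε-closure = {1, 2, 3, 4, 5, 6, 8}.
Read 'c': 1→{2}, 2→{6}, 3→{7}, 4→∅, 5→{2, 3, 4}, 6→{7}, 8→{8}; now {2, 3, 4, 6, 7, 8}.
The final set {2, 3, 4, 6, 7, 8} contains the accepting states 4, 7, 8.

Yes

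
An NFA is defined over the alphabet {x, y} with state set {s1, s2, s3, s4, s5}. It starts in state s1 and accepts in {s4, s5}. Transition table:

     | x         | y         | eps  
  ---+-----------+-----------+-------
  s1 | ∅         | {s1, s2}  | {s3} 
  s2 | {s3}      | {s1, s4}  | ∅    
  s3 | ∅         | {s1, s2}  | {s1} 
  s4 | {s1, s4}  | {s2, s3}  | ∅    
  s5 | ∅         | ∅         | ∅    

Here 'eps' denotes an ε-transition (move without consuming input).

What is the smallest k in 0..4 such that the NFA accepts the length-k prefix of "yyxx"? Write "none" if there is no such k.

2

Start: ε-closure({s1}) = {s1, s3}.
Read 'y': s1→{s1, s2}, s3→{s1, s2}; union {s1, s2}; ε-closure = {s1, s2, s3}.
Read 'y': s1→{s1, s2}, s2→{s1, s4}, s3→{s1, s2}; union {s1, s2, s4}; ε-closure = {s1, s2, s3, s4}.
None of the earlier sets intersect F, but {s1, s2, s3, s4} does.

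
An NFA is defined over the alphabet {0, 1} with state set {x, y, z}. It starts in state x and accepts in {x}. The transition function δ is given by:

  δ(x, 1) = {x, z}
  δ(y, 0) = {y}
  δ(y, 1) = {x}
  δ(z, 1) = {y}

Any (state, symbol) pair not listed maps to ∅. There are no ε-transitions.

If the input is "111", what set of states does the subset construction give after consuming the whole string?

Start in {x}.
Read '1': {x} → {x, z}.
Read '1': {x, z} → {x, y, z}.
Read '1': {x, y, z} → {x, y, z}.

{x, y, z}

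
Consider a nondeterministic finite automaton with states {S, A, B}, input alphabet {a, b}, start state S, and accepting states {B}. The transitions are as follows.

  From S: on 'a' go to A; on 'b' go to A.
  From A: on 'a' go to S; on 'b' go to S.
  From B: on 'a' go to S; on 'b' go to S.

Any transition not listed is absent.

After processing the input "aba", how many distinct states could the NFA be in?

Start in {S}.
Read 'a': S→{A}; now {A}.
Read 'b': A→{S}; now {S}.
Read 'a': S→{A}; now {A}.
That set has 1 state.

1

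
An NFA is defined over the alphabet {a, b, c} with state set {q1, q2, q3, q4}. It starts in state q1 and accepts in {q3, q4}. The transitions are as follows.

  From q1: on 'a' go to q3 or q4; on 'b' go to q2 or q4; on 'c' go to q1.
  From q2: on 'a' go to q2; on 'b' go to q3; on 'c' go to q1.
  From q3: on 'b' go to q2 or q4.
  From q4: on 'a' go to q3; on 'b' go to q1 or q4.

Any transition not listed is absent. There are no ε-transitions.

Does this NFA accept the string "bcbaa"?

Start in {q1}.
Read 'b': {q1} → {q2, q4}.
Read 'c': {q2, q4} → {q1}.
Read 'b': {q1} → {q2, q4}.
Read 'a': {q2, q4} → {q2, q3}.
Read 'a': {q2, q3} → {q2}.
The final set {q2} contains no accepting state.

No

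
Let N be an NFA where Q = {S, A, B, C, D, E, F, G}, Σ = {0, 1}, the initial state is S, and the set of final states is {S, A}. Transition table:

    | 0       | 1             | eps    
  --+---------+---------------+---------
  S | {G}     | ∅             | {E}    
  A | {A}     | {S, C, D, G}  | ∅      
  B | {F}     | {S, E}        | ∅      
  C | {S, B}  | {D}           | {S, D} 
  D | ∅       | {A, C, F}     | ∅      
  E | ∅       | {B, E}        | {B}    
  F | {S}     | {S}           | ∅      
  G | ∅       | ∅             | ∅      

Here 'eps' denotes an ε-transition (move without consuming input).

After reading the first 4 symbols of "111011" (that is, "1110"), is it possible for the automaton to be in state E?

No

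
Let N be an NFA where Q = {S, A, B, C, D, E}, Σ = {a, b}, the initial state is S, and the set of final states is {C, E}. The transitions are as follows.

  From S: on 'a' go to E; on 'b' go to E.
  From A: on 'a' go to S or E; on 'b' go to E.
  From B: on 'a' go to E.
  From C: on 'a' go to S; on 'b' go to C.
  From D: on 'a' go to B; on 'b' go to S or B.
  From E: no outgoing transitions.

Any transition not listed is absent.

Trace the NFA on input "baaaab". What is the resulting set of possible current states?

∅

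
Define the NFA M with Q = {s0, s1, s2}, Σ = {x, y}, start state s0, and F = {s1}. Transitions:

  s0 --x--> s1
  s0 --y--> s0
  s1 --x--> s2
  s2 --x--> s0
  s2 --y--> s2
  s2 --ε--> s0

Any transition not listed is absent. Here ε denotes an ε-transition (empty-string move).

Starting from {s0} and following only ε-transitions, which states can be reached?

{s0}

Begin with {s0}.
No ε-moves leave this set, so the closure equals the set itself.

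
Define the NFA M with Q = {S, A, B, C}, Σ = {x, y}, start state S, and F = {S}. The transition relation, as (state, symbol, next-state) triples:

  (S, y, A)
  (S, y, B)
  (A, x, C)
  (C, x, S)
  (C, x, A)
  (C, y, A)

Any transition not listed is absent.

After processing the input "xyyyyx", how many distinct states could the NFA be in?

Start in {S}.
Read 'x': {S} → ∅.
The set is empty and remains empty for the remaining 5 symbols.
That set has 0 states.

0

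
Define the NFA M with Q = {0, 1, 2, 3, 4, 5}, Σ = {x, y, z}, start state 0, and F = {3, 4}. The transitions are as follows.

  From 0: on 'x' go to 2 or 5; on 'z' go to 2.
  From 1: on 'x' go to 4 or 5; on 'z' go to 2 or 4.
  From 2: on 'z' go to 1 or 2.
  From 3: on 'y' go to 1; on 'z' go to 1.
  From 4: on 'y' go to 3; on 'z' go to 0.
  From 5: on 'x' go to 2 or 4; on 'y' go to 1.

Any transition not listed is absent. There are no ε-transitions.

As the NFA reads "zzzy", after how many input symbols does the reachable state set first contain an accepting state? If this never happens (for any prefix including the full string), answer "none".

Start in {0}.
Read 'z': {0} → {2}.
Read 'z': {2} → {1, 2}.
Read 'z': {1, 2} → {1, 2, 4}.
None of the earlier sets intersect F, but {1, 2, 4} does.

3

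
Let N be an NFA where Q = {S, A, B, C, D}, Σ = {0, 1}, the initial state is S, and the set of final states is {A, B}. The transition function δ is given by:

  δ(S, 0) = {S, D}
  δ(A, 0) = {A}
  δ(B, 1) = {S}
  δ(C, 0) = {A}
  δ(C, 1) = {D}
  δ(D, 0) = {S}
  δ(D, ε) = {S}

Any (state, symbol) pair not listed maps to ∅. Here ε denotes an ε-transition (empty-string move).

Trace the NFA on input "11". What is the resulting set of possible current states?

Start in {S}.
Read '1': S→∅; now ∅.
The set is empty and remains empty for the remaining 1 symbol.

∅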